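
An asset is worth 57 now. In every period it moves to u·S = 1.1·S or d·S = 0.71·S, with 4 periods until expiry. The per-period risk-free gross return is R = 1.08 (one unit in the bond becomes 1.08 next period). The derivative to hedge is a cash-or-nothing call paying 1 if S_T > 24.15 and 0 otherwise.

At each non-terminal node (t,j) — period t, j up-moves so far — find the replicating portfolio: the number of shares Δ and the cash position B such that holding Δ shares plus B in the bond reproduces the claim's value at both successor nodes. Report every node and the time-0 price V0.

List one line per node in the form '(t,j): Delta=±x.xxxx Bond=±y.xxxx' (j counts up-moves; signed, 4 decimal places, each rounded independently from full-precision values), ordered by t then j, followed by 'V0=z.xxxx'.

Risk-neutral probability p* = (R−d)/(u−d) = (1.08−0.71)/(1.1−0.71) = 0.9487.
Payoff layer (t=4): V(4,0)=0.0000, V(4,1)=0.0000, V(4,2)=1.0000, V(4,3)=1.0000, V(4,4)=1.0000
Node (3,0) S=20.4009: V=(p*·0.0000+(1−p*)·0.0000)/1.08=0.0000; Δ=(0.0000−0.0000)/(22.4410−14.4847)=0.0000; B=V−Δ·S=0.0000
Node (3,1) S=31.6071: V=(p*·1.0000+(1−p*)·0.0000)/1.08=0.8784; Δ=(1.0000−0.0000)/(34.7678−22.4410)=0.0811; B=V−Δ·S=-1.6857
Node (3,2) S=48.9687: V=(p*·1.0000+(1−p*)·1.0000)/1.08=0.9259; Δ=(1.0000−1.0000)/(53.8656−34.7678)=0.0000; B=V−Δ·S=0.9259
Node (3,3) S=75.8670: V=(p*·1.0000+(1−p*)·1.0000)/1.08=0.9259; Δ=(1.0000−1.0000)/(83.4537−53.8656)=0.0000; B=V−Δ·S=0.9259
Node (2,0) S=28.7337: V=(p*·0.8784+(1−p*)·0.0000)/1.08=0.7717; Δ=(0.8784−0.0000)/(31.6071−20.4009)=0.0784; B=V−Δ·S=-1.4808
Node (2,1) S=44.5170: V=(p*·0.9259+(1−p*)·0.8784)/1.08=0.8551; Δ=(0.9259−0.8784)/(48.9687−31.6071)=0.0027; B=V−Δ·S=0.7333
Node (2,2) S=68.9700: V=(p*·0.9259+(1−p*)·0.9259)/1.08=0.8573; Δ=(0.9259−0.9259)/(75.8670−48.9687)=0.0000; B=V−Δ·S=0.8573
Node (1,0) S=40.4700: V=(p*·0.8551+(1−p*)·0.7717)/1.08=0.7878; Δ=(0.8551−0.7717)/(44.5170−28.7337)=0.0053; B=V−Δ·S=0.5739
Node (1,1) S=62.7000: V=(p*·0.8573+(1−p*)·0.8551)/1.08=0.7937; Δ=(0.8573−0.8551)/(68.9700−44.5170)=0.0001; B=V−Δ·S=0.7879
Node (0,0) S=57.0000: V=(p*·0.7937+(1−p*)·0.7878)/1.08=0.7346; Δ=(0.7937−0.7878)/(62.7000−40.4700)=0.0003; B=V−Δ·S=0.7194
Each (Δ,B) replicates both successor values, so the strategy is self-financing and V0 is arbitrage-free.

(0,0): Delta=0.0003 Bond=0.7194
(1,0): Delta=0.0053 Bond=0.5739
(1,1): Delta=0.0001 Bond=0.7879
(2,0): Delta=0.0784 Bond=-1.4808
(2,1): Delta=0.0027 Bond=0.7333
(2,2): Delta=0.0000 Bond=0.8573
(3,0): Delta=0.0000 Bond=0.0000
(3,1): Delta=0.0811 Bond=-1.6857
(3,2): Delta=0.0000 Bond=0.9259
(3,3): Delta=0.0000 Bond=0.9259
V0=0.7346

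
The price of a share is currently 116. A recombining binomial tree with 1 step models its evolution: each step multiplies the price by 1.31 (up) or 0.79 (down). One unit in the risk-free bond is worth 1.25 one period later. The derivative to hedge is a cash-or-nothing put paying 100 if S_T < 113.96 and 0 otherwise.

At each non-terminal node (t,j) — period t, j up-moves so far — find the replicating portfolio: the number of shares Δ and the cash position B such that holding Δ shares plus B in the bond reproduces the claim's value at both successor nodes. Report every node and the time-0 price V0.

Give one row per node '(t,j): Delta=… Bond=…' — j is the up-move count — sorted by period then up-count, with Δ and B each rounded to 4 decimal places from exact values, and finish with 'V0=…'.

(0,0): Delta=-1.6578 Bond=201.5385
V0=9.2308

No-arbitrage ⇒ martingale measure with p* = (R−d)/(u−d) = 0.8846.
Payoff layer (t=1): V(1,0)=100.0000, V(1,1)=0.0000
Node (0,0) S=116.0000: V=(p*·0.0000+(1−p*)·100.0000)/1.25=9.2308; Δ=(0.0000−100.0000)/(151.9600−91.6400)=-1.6578; B=V−Δ·S=201.5385
The time-0 hedge costs 9.2308, which is the no-arbitrage price.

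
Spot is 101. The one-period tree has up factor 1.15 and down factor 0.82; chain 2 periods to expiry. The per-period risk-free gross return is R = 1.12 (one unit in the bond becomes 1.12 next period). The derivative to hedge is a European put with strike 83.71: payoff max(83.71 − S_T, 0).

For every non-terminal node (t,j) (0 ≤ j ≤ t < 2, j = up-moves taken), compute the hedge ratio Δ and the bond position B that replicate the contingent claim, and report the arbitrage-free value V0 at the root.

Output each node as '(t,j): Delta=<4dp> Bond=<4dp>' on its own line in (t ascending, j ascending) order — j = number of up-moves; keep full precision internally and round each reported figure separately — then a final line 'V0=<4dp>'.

(0,0): Delta=-0.0385 Bond=3.9898
(1,0): Delta=-0.5780 Bond=49.1538
(1,1): Delta=0.0000 Bond=0.0000
V0=0.1041

Risk-neutral probability p* = (R−d)/(u−d) = (1.12−0.82)/(1.15−0.82) = 0.9091.
At expiry t=2: V(2,0)=15.7976, V(2,1)=0.0000, V(2,2)=0.0000
  t=1,j=0: stock 82.8200 → up 95.2430 (V=0.0000), down 67.9124 (V=15.7976). Price 1.2823; hedge Δ=-0.5780, bond B=49.1538.
  t=1,j=1: stock 116.1500 → up 133.5725 (V=0.0000), down 95.2430 (V=0.0000). Price 0.0000; hedge Δ=0.0000, bond B=0.0000.
  t=0,j=0: stock 101.0000 → up 116.1500 (V=0.0000), down 82.8200 (V=1.2823). Price 0.1041; hedge Δ=-0.0385, bond B=3.9898.
Each (Δ,B) replicates both successor values, so the strategy is self-financing and V0 is arbitrage-free.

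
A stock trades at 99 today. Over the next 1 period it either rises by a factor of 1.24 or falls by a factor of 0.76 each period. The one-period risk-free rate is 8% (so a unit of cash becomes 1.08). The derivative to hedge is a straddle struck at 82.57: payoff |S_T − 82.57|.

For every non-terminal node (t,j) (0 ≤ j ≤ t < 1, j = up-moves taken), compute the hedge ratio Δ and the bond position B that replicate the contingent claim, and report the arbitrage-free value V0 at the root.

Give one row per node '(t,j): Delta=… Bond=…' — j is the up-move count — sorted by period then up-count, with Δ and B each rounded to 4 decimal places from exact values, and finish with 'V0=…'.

The replicating-portfolio and risk-neutral prices coincide; use p* = (1.08−0.76)/(1.24−0.76) = 0.6667 for the latter.
Payoff layer (t=1): V(1,0)=7.3300, V(1,1)=40.1900
(0,0): S=99.0000. Δ = (V_up−V_dn)/(S_up−S_dn) = (40.1900−7.3300)/(122.7600−75.2400) = 0.6915. V = [p*·40.1900 + (1−p*)·7.3300]/1.08 = 27.0710. B = V − Δ·S = -41.3873.
Root portfolio cost Δ·99+B reproduces V0=27.0710.

(0,0): Delta=0.6915 Bond=-41.3873
V0=27.0710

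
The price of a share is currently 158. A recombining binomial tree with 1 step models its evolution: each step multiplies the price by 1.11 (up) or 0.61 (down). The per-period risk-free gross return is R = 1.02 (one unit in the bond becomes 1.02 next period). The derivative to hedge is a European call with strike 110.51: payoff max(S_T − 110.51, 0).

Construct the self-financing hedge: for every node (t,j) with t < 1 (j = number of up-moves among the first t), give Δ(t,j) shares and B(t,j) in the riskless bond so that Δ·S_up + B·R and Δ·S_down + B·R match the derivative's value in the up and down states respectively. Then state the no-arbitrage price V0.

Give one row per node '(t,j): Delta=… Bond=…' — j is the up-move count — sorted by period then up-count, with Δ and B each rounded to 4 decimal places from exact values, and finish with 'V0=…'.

(0,0): Delta=0.8211 Bond=-77.5896
V0=52.1504

The replicating-portfolio and risk-neutral prices coincide; use p* = (1.02−0.61)/(1.11−0.61) = 0.8200 for the latter.
Terminal payoffs: V(1,0)=0.0000, V(1,1)=64.8700
Node (0,0) S=158.0000: V=(p*·64.8700+(1−p*)·0.0000)/1.02=52.1504; Δ=(64.8700−0.0000)/(175.3800−96.3800)=0.8211; B=V−Δ·S=-77.5896
Root portfolio cost Δ·158+B reproduces V0=52.1504.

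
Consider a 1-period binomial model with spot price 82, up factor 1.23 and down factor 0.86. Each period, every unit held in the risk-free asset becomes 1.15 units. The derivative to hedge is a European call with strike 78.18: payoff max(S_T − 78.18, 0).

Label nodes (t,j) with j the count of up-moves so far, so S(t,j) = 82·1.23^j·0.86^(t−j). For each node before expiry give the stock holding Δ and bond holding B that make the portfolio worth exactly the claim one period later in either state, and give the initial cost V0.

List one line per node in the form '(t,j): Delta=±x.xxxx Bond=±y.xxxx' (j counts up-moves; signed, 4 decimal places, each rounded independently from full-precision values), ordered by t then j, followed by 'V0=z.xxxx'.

(0,0): Delta=0.7475 Bond=-45.8397
V0=15.4576

Risk-neutral probability p* = (R−d)/(u−d) = (1.15−0.86)/(1.23−0.86) = 0.7838.
Payoff layer (t=1): V(1,0)=0.0000, V(1,1)=22.6800
(0,0): S=82.0000. Δ = (V_up−V_dn)/(S_up−S_dn) = (22.6800−0.0000)/(100.8600−70.5200) = 0.7475. V = [p*·22.6800 + (1−p*)·0.0000]/1.15 = 15.4576. B = V − Δ·S = -45.8397.
Check: Δ(0,0)·S0 + B(0,0) = 15.4576 = V0.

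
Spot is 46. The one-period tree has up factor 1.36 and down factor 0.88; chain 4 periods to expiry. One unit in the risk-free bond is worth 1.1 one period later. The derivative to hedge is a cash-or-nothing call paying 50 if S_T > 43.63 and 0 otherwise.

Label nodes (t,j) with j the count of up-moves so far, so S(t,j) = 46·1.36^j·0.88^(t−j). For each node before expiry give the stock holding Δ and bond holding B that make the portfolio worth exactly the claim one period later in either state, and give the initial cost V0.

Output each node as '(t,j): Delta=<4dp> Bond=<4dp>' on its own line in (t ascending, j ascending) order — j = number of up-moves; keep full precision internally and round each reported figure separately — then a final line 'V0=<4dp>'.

Under the risk-neutral measure, an up-move has probability p* = (R−d)/(u−d) = 0.4583 and values discount at R = 1.1.
Terminal payoffs: V(4,0)=0.0000, V(4,1)=0.0000, V(4,2)=50.0000, V(4,3)=50.0000, V(4,4)=50.0000
Node (3,0) S=31.3477: V=(p*·0.0000+(1−p*)·0.0000)/1.1=0.0000; Δ=(0.0000−0.0000)/(42.6329−27.5860)=0.0000; B=V−Δ·S=0.0000
Node (3,1) S=48.4465: V=(p*·50.0000+(1−p*)·0.0000)/1.1=20.8333; Δ=(50.0000−0.0000)/(65.8872−42.6329)=2.1501; B=V−Δ·S=-83.3333
Node (3,2) S=74.8718: V=(p*·50.0000+(1−p*)·50.0000)/1.1=45.4545; Δ=(50.0000−50.0000)/(101.8257−65.8872)=0.0000; B=V−Δ·S=45.4545
Node (3,3) S=115.7110: V=(p*·50.0000+(1−p*)·50.0000)/1.1=45.4545; Δ=(50.0000−50.0000)/(157.3669−101.8257)=0.0000; B=V−Δ·S=45.4545
Node (2,0) S=35.6224: V=(p*·20.8333+(1−p*)·0.0000)/1.1=8.6806; Δ=(20.8333−0.0000)/(48.4465−31.3477)=1.2184; B=V−Δ·S=-34.7222
Node (2,1) S=55.0528: V=(p*·45.4545+(1−p*)·20.8333)/1.1=29.1982; Δ=(45.4545−20.8333)/(74.8718−48.4465)=0.9317; B=V−Δ·S=-22.0960
Node (2,2) S=85.0816: V=(p*·45.4545+(1−p*)·45.4545)/1.1=41.3223; Δ=(45.4545−45.4545)/(115.7110−74.8718)=0.0000; B=V−Δ·S=41.3223
Node (1,0) S=40.4800: V=(p*·29.1982+(1−p*)·8.6806)/1.1=16.4404; Δ=(29.1982−8.6806)/(55.0528−35.6224)=1.0560; B=V−Δ·S=-26.3047
Node (1,1) S=62.5600: V=(p*·41.3223+(1−p*)·29.1982)/1.1=31.5955; Δ=(41.3223−29.1982)/(85.0816−55.0528)=0.4037; B=V−Δ·S=6.3370
Node (0,0) S=46.0000: V=(p*·31.5955+(1−p*)·16.4404)/1.1=21.2605; Δ=(31.5955−16.4404)/(62.5600−40.4800)=0.6864; B=V−Δ·S=-10.3126
Root portfolio cost Δ·46+B reproduces V0=21.2605.

(0,0): Delta=0.6864 Bond=-10.3126
(1,0): Delta=1.0560 Bond=-26.3047
(1,1): Delta=0.4037 Bond=6.3370
(2,0): Delta=1.2184 Bond=-34.7222
(2,1): Delta=0.9317 Bond=-22.0960
(2,2): Delta=0.0000 Bond=41.3223
(3,0): Delta=0.0000 Bond=0.0000
(3,1): Delta=2.1501 Bond=-83.3333
(3,2): Delta=0.0000 Bond=45.4545
(3,3): Delta=0.0000 Bond=45.4545
V0=21.2605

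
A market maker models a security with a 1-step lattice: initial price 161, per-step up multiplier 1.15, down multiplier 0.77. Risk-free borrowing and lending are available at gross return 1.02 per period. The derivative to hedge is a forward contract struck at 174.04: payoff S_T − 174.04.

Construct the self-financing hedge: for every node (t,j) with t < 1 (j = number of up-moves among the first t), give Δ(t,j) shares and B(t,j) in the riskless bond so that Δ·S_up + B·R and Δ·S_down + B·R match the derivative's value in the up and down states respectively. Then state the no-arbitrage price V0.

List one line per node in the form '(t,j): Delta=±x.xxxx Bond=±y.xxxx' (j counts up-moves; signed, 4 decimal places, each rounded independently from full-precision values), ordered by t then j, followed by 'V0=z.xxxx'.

Risk-neutral probability p* = (R−d)/(u−d) = (1.02−0.77)/(1.15−0.77) = 0.6579.
At expiry t=1: V(1,0)=-50.0700, V(1,1)=11.1100
  t=0,j=0: stock 161.0000 → up 185.1500 (V=11.1100), down 123.9700 (V=-50.0700). Price -9.6275; hedge Δ=1.0000, bond B=-170.6275.
The time-0 hedge costs -9.6275, which is the no-arbitrage price.

(0,0): Delta=1.0000 Bond=-170.6275
V0=-9.6275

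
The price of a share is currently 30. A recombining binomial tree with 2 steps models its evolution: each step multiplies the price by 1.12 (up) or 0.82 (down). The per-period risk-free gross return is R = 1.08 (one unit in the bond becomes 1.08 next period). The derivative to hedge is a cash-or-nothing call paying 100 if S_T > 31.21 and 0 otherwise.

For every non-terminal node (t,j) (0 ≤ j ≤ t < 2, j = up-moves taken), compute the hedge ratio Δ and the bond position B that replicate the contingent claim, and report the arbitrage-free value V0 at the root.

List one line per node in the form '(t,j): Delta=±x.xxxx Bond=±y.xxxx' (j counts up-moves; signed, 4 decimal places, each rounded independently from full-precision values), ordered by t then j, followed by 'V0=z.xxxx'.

(0,0): Delta=8.9163 Bond=-203.0940
(1,0): Delta=0.0000 Bond=0.0000
(1,1): Delta=9.9206 Bond=-253.0864
V0=64.3957

Since d<R<u, set p* = (R−d)/(u−d) = 0.8667; price each node as the discounted p*-expectation of its children.
Terminal values V(2,·): V(2,0)=0.0000, V(2,1)=0.0000, V(2,2)=100.0000
(1,0): S=24.6000. Δ = (V_up−V_dn)/(S_up−S_dn) = (0.0000−0.0000)/(27.5520−20.1720) = 0.0000. V = [p*·0.0000 + (1−p*)·0.0000]/1.08 = 0.0000. B = V − Δ·S = 0.0000.
(1,1): S=33.6000. Δ = (V_up−V_dn)/(S_up−S_dn) = (100.0000−0.0000)/(37.6320−27.5520) = 9.9206. V = [p*·100.0000 + (1−p*)·0.0000]/1.08 = 80.2469. B = V − Δ·S = -253.0864.
(0,0): S=30.0000. Δ = (V_up−V_dn)/(S_up−S_dn) = (80.2469−0.0000)/(33.6000−24.6000) = 8.9163. V = [p*·80.2469 + (1−p*)·0.0000]/1.08 = 64.3957. B = V − Δ·S = -203.0940.
Self-financing check: at every node Δ·S+B equals the discounted successor values.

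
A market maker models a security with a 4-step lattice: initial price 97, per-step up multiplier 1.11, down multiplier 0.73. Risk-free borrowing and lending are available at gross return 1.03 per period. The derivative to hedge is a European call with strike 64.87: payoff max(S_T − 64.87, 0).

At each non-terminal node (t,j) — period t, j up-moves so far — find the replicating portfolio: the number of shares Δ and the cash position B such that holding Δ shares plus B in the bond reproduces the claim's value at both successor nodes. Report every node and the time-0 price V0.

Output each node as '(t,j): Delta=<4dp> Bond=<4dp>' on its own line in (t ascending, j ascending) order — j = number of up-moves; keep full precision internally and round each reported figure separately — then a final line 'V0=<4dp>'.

(0,0): Delta=0.9283 Bond=-49.8415
(1,0): Delta=0.6981 Bond=-35.0326
(1,1): Delta=0.9687 Bond=-55.6845
(2,0): Delta=0.0000 Bond=0.0000
(2,1): Delta=0.8205 Bond=-45.7058
(2,2): Delta=0.9947 Bond=-60.4615
(3,0): Delta=0.0000 Bond=0.0000
(3,1): Delta=0.0000 Bond=0.0000
(3,2): Delta=0.9644 Bond=-59.6309
(3,3): Delta=1.0000 Bond=-62.9806
V0=40.2047

No-arbitrage ⇒ martingale measure with p* = (R−d)/(u−d) = 0.7895.
Terminal payoffs: V(4,0)=0.0000, V(4,1)=0.0000, V(4,2)=0.0000, V(4,3)=31.9720, V(4,4)=82.3828
(3,0): S=37.7346. Δ = (V_up−V_dn)/(S_up−S_dn) = (0.0000−0.0000)/(41.8855−27.5463) = 0.0000. V = [p*·0.0000 + (1−p*)·0.0000]/1.03 = 0.0000. B = V − Δ·S = 0.0000.
(3,1): S=57.3773. Δ = (V_up−V_dn)/(S_up−S_dn) = (0.0000−0.0000)/(63.6889−41.8855) = 0.0000. V = [p*·0.0000 + (1−p*)·0.0000]/1.03 = 0.0000. B = V − Δ·S = 0.0000.
(3,2): S=87.2450. Δ = (V_up−V_dn)/(S_up−S_dn) = (31.9720−0.0000)/(96.8420−63.6889) = 0.9644. V = [p*·31.9720 + (1−p*)·0.0000]/1.03 = 24.5058. B = V − Δ·S = -59.6309.
(3,3): S=132.6602. Δ = (V_up−V_dn)/(S_up−S_dn) = (82.3828−31.9720)/(147.2528−96.8420) = 1.0000. V = [p*·82.3828 + (1−p*)·31.9720]/1.03 = 69.6796. B = V − Δ·S = -62.9806.
(2,0): S=51.6913. Δ = (V_up−V_dn)/(S_up−S_dn) = (0.0000−0.0000)/(57.3773−37.7346) = 0.0000. V = [p*·0.0000 + (1−p*)·0.0000]/1.03 = 0.0000. B = V − Δ·S = 0.0000.
(2,1): S=78.5991. Δ = (V_up−V_dn)/(S_up−S_dn) = (24.5058−0.0000)/(87.2450−57.3773) = 0.8205. V = [p*·24.5058 + (1−p*)·0.0000]/1.03 = 18.7832. B = V − Δ·S = -45.7058.
(2,2): S=119.5137. Δ = (V_up−V_dn)/(S_up−S_dn) = (69.6796−24.5058)/(132.6602−87.2450) = 0.9947. V = [p*·69.6796 + (1−p*)·24.5058]/1.03 = 58.4168. B = V − Δ·S = -60.4615.
(1,0): S=70.8100. Δ = (V_up−V_dn)/(S_up−S_dn) = (18.7832−0.0000)/(78.5991−51.6913) = 0.6981. V = [p*·18.7832 + (1−p*)·0.0000]/1.03 = 14.3969. B = V − Δ·S = -35.0326.
(1,1): S=107.6700. Δ = (V_up−V_dn)/(S_up−S_dn) = (58.4168−18.7832)/(119.5137−78.5991) = 0.9687. V = [p*·58.4168 + (1−p*)·18.7832]/1.03 = 48.6145. B = V − Δ·S = -55.6845.
(0,0): S=97.0000. Δ = (V_up−V_dn)/(S_up−S_dn) = (48.6145−14.3969)/(107.6700−70.8100) = 0.9283. V = [p*·48.6145 + (1−p*)·14.3969]/1.03 = 40.2047. B = V − Δ·S = -49.8415.
The time-0 hedge costs 40.2047, which is the no-arbitrage price.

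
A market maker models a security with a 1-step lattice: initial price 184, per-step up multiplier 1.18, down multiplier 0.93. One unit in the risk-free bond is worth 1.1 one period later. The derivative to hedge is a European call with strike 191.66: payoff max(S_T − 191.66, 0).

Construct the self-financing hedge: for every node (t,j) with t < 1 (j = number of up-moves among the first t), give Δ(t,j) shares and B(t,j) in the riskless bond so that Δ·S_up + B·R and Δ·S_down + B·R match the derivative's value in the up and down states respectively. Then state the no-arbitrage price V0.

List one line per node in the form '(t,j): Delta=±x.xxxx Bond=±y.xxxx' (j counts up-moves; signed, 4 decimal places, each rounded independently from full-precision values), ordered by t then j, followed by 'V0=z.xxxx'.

Since d<R<u, set p* = (R−d)/(u−d) = 0.6800; price each node as the discounted p*-expectation of its children.
At expiry t=1: V(1,0)=0.0000, V(1,1)=25.4600
  t=0,j=0: stock 184.0000 → up 217.1200 (V=25.4600), down 171.1200 (V=0.0000). Price 15.7389; hedge Δ=0.5535, bond B=-86.1011.
Check: Δ(0,0)·S0 + B(0,0) = 15.7389 = V0.

(0,0): Delta=0.5535 Bond=-86.1011
V0=15.7389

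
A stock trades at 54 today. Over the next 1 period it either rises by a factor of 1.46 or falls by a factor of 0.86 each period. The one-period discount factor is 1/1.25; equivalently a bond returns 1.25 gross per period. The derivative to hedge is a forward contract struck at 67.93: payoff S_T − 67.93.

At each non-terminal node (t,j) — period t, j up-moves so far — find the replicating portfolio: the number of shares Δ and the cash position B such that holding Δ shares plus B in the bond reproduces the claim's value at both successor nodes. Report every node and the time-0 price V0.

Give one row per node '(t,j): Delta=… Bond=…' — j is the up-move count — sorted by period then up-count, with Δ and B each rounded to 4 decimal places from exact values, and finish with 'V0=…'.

Risk-neutral probability p* = (R−d)/(u−d) = (1.25−0.86)/(1.46−0.86) = 0.6500.
Payoff layer (t=1): V(1,0)=-21.4900, V(1,1)=10.9100
(0,0): S=54.0000. Δ = (V_up−V_dn)/(S_up−S_dn) = (10.9100−-21.4900)/(78.8400−46.4400) = 1.0000. V = [p*·10.9100 + (1−p*)·-21.4900]/1.25 = -0.3440. B = V − Δ·S = -54.3440.
Self-financing check: at every node Δ·S+B equals the discounted successor values.

(0,0): Delta=1.0000 Bond=-54.3440
V0=-0.3440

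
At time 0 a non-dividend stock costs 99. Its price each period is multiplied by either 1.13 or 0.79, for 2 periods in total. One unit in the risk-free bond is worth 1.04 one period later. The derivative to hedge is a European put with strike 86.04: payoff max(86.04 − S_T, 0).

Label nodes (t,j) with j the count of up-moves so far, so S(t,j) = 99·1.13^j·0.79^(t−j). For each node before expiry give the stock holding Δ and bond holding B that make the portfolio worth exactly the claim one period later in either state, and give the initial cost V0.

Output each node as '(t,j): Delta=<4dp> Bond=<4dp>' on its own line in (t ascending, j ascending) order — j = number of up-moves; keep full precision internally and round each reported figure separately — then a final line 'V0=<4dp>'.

(0,0): Delta=-0.1834 Bond=19.7279
(1,0): Delta=-0.9121 Bond=77.5089
(1,1): Delta=0.0000 Bond=0.0000
V0=1.5713

The replicating-portfolio and risk-neutral prices coincide; use p* = (1.04−0.79)/(1.13−0.79) = 0.7353 for the latter.
Terminal values V(2,·): V(2,0)=24.2541, V(2,1)=0.0000, V(2,2)=0.0000
(1,0): S=78.2100. Δ = (V_up−V_dn)/(S_up−S_dn) = (0.0000−24.2541)/(88.3773−61.7859) = -0.9121. V = [p*·0.0000 + (1−p*)·24.2541]/1.04 = 6.1733. B = V − Δ·S = 77.5089.
(1,1): S=111.8700. Δ = (V_up−V_dn)/(S_up−S_dn) = (0.0000−0.0000)/(126.4131−88.3773) = 0.0000. V = [p*·0.0000 + (1−p*)·0.0000]/1.04 = 0.0000. B = V − Δ·S = 0.0000.
(0,0): S=99.0000. Δ = (V_up−V_dn)/(S_up−S_dn) = (0.0000−6.1733)/(111.8700−78.2100) = -0.1834. V = [p*·0.0000 + (1−p*)·6.1733]/1.04 = 1.5713. B = V − Δ·S = 19.7279.
The time-0 hedge costs 1.5713, which is the no-arbitrage price.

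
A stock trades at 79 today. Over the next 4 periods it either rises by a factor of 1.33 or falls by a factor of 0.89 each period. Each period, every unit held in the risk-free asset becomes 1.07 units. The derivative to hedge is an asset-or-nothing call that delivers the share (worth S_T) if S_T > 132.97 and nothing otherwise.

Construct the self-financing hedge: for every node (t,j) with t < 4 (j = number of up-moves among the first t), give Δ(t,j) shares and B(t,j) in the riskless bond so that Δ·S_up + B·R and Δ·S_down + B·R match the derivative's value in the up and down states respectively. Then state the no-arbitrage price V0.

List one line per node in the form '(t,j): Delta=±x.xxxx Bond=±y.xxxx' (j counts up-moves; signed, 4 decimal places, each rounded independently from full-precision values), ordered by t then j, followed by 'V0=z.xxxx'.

The replicating-portfolio and risk-neutral prices coincide; use p* = (1.07−0.89)/(1.33−0.89) = 0.4091 for the latter.
At expiry t=4: V(4,0)=0.0000, V(4,1)=0.0000, V(4,2)=0.0000, V(4,3)=165.4139, V(4,4)=247.1916
  t=3,j=0: stock 55.6926 → up 74.0711 (V=0.0000), down 49.5664 (V=0.0000). Price 0.0000; hedge Δ=0.0000, bond B=0.0000.
  t=3,j=1: stock 83.2259 → up 110.6905 (V=0.0000), down 74.0711 (V=0.0000). Price 0.0000; hedge Δ=0.0000, bond B=0.0000.
  t=3,j=2: stock 124.3714 → up 165.4139 (V=165.4139), down 110.6905 (V=0.0000). Price 63.2424; hedge Δ=3.0227, bond B=-312.6983.
  t=3,j=3: stock 185.8583 → up 247.1916 (V=247.1916), down 165.4139 (V=165.4139). Price 185.8583; hedge Δ=1.0000, bond B=0.0000.
  t=2,j=0: stock 62.5759 → up 83.2259 (V=0.0000), down 55.6926 (V=0.0000). Price 0.0000; hedge Δ=0.0000, bond B=0.0000.
  t=2,j=1: stock 93.5123 → up 124.3714 (V=63.2424), down 83.2259 (V=0.0000). Price 24.1793; hedge Δ=1.5370, bond B=-119.5533.
  t=2,j=2: stock 139.7431 → up 185.8583 (V=185.8583), down 124.3714 (V=63.2424). Price 105.9845; hedge Δ=1.9942, bond B=-172.6881.
  t=1,j=0: stock 70.3100 → up 93.5123 (V=24.1793), down 62.5759 (V=0.0000). Price 9.2444; hedge Δ=0.7816, bond B=-45.7086.
  t=1,j=1: stock 105.0700 → up 139.7431 (V=105.9845), down 93.5123 (V=24.1793). Price 53.8739; hedge Δ=1.7695, bond B=-132.0470.
  t=0,j=0: stock 79.0000 → up 105.0700 (V=53.8739), down 70.3100 (V=9.2444). Price 25.7028; hedge Δ=1.2839, bond B=-75.7279.
Root portfolio cost Δ·79+B reproduces V0=25.7028.

(0,0): Delta=1.2839 Bond=-75.7279
(1,0): Delta=0.7816 Bond=-45.7086
(1,1): Delta=1.7695 Bond=-132.0470
(2,0): Delta=0.0000 Bond=0.0000
(2,1): Delta=1.5370 Bond=-119.5533
(2,2): Delta=1.9942 Bond=-172.6881
(3,0): Delta=0.0000 Bond=0.0000
(3,1): Delta=0.0000 Bond=0.0000
(3,2): Delta=3.0227 Bond=-312.6983
(3,3): Delta=1.0000 Bond=0.0000
V0=25.7028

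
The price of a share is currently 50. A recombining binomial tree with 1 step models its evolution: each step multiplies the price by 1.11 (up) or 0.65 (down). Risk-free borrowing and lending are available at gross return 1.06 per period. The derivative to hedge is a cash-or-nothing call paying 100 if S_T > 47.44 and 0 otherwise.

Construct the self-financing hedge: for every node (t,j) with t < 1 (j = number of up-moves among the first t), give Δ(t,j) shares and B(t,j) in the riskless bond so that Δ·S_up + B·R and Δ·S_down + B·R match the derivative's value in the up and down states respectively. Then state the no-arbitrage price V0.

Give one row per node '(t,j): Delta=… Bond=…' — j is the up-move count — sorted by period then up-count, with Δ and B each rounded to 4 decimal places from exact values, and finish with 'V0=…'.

(0,0): Delta=4.3478 Bond=-133.3060
V0=84.0853

Under the risk-neutral measure, an up-move has probability p* = (R−d)/(u−d) = 0.8913 and values discount at R = 1.06.
Terminal values V(1,·): V(1,0)=0.0000, V(1,1)=100.0000
(0,0): S=50.0000. Δ = (V_up−V_dn)/(S_up−S_dn) = (100.0000−0.0000)/(55.5000−32.5000) = 4.3478. V = [p*·100.0000 + (1−p*)·0.0000]/1.06 = 84.0853. B = V − Δ·S = -133.3060.
Root portfolio cost Δ·50+B reproduces V0=84.0853.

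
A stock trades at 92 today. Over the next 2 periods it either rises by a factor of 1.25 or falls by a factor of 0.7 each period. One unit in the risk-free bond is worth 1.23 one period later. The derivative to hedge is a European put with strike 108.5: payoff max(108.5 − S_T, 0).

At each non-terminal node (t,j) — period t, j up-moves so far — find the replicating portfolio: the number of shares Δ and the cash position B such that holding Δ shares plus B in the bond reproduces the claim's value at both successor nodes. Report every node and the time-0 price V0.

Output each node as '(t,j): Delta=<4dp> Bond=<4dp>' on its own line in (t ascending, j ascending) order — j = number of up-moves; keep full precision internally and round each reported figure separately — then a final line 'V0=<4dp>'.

(0,0): Delta=-0.4542 Bond=43.1408
(1,0): Delta=-1.0000 Bond=88.2114
(1,1): Delta=-0.4427 Bond=51.7369
V0=1.3525

Since d<R<u, set p* = (R−d)/(u−d) = 0.9636; price each node as the discounted p*-expectation of its children.
Terminal values V(2,·): V(2,0)=63.4200, V(2,1)=28.0000, V(2,2)=0.0000
  t=1,j=0: stock 64.4000 → up 80.5000 (V=28.0000), down 45.0800 (V=63.4200). Price 23.8114; hedge Δ=-1.0000, bond B=88.2114.
  t=1,j=1: stock 115.0000 → up 143.7500 (V=0.0000), down 80.5000 (V=28.0000). Price 0.8278; hedge Δ=-0.4427, bond B=51.7369.
  t=0,j=0: stock 92.0000 → up 115.0000 (V=0.8278), down 64.4000 (V=23.8114). Price 1.3525; hedge Δ=-0.4542, bond B=43.1408.
Each (Δ,B) replicates both successor values, so the strategy is self-financing and V0 is arbitrage-free.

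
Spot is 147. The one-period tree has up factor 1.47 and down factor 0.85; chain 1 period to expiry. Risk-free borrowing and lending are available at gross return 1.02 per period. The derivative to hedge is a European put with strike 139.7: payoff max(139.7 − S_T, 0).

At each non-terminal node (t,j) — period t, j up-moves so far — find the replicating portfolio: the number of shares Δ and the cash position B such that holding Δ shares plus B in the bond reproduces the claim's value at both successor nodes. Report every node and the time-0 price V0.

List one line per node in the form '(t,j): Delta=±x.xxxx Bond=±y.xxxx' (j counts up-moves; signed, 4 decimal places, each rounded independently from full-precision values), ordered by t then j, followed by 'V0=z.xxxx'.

Under the risk-neutral measure, an up-move has probability p* = (R−d)/(u−d) = 0.2742 and values discount at R = 1.02.
Terminal payoffs: V(1,0)=14.7500, V(1,1)=0.0000
  t=0,j=0: stock 147.0000 → up 216.0900 (V=0.0000), down 124.9500 (V=14.7500). Price 10.4957; hedge Δ=-0.1618, bond B=34.2861.
Self-financing check: at every node Δ·S+B equals the discounted successor values.

(0,0): Delta=-0.1618 Bond=34.2861
V0=10.4957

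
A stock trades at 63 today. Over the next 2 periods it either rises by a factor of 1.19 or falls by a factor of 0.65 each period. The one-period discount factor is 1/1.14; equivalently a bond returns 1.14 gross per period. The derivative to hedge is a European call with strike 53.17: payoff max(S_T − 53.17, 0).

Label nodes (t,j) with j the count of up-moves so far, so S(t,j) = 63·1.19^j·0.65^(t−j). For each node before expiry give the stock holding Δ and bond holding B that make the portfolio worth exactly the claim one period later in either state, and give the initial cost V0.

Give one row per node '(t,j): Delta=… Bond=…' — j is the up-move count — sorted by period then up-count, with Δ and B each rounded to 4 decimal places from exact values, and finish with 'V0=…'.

(0,0): Delta=0.8433 Bond=-30.2935
(1,0): Delta=0.0000 Bond=0.0000
(1,1): Delta=0.8903 Bond=-38.0585
V0=22.8366

Risk-neutral probability p* = (R−d)/(u−d) = (1.14−0.65)/(1.19−0.65) = 0.9074.
Terminal payoffs: V(2,0)=0.0000, V(2,1)=0.0000, V(2,2)=36.0443
  t=1,j=0: stock 40.9500 → up 48.7305 (V=0.0000), down 26.6175 (V=0.0000). Price 0.0000; hedge Δ=0.0000, bond B=0.0000.
  t=1,j=1: stock 74.9700 → up 89.2143 (V=36.0443), down 48.7305 (V=0.0000). Price 28.6902; hedge Δ=0.8903, bond B=-38.0585.
  t=0,j=0: stock 63.0000 → up 74.9700 (V=28.6902), down 40.9500 (V=0.0000). Price 22.8366; hedge Δ=0.8433, bond B=-30.2935.
Each (Δ,B) replicates both successor values, so the strategy is self-financing and V0 is arbitrage-free.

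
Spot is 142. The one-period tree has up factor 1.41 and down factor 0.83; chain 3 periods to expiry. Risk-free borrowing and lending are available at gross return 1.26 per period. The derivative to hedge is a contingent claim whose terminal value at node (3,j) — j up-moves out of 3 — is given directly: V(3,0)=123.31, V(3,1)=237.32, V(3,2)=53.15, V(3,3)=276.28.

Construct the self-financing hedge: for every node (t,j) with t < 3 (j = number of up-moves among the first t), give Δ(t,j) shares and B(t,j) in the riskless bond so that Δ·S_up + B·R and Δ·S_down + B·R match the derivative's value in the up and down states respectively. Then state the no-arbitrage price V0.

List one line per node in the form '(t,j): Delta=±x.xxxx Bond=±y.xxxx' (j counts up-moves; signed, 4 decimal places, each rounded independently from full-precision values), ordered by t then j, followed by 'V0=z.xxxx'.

(0,0): Delta=0.4561 Bond=21.5534
(1,0): Delta=-1.2429 Bond=227.4082
(1,1): Delta=0.8050 Bond=-42.6977
(2,0): Delta=2.0094 Bond=-31.6208
(2,1): Delta=-1.9108 Bond=397.5187
(2,2): Delta=1.3627 Bond=-211.2355
V0=86.3263

No-arbitrage ⇒ martingale measure with p* = (R−d)/(u−d) = 0.7414.
Payoff layer (t=3): V(3,0)=123.3100, V(3,1)=237.3200, V(3,2)=53.1500, V(3,3)=276.2800
(2,0): S=97.8238. Δ = (V_up−V_dn)/(S_up−S_dn) = (237.3200−123.3100)/(137.9316−81.1938) = 2.0094. V = [p*·237.3200 + (1−p*)·123.3100]/1.26 = 164.9481. B = V − Δ·S = -31.6208.
(2,1): S=166.1826. Δ = (V_up−V_dn)/(S_up−S_dn) = (53.1500−237.3200)/(234.3175−137.9316) = -1.9108. V = [p*·53.1500 + (1−p*)·237.3200]/1.26 = 79.9843. B = V − Δ·S = 397.5187.
(2,2): S=282.3102. Δ = (V_up−V_dn)/(S_up−S_dn) = (276.2800−53.1500)/(398.0574−234.3175) = 1.3627. V = [p*·276.2800 + (1−p*)·53.1500]/1.26 = 173.4714. B = V − Δ·S = -211.2355.
(1,0): S=117.8600. Δ = (V_up−V_dn)/(S_up−S_dn) = (79.9843−164.9481)/(166.1826−97.8238) = -1.2429. V = [p*·79.9843 + (1−p*)·164.9481]/1.26 = 80.9188. B = V − Δ·S = 227.4082.
(1,1): S=200.2200. Δ = (V_up−V_dn)/(S_up−S_dn) = (173.4714−79.9843)/(282.3102−166.1826) = 0.8050. V = [p*·173.4714 + (1−p*)·79.9843]/1.26 = 118.4871. B = V − Δ·S = -42.6977.
(0,0): S=142.0000. Δ = (V_up−V_dn)/(S_up−S_dn) = (118.4871−80.9188)/(200.2200−117.8600) = 0.4561. V = [p*·118.4871 + (1−p*)·80.9188]/1.26 = 86.3263. B = V − Δ·S = 21.5534.
Self-financing check: at every node Δ·S+B equals the discounted successor values.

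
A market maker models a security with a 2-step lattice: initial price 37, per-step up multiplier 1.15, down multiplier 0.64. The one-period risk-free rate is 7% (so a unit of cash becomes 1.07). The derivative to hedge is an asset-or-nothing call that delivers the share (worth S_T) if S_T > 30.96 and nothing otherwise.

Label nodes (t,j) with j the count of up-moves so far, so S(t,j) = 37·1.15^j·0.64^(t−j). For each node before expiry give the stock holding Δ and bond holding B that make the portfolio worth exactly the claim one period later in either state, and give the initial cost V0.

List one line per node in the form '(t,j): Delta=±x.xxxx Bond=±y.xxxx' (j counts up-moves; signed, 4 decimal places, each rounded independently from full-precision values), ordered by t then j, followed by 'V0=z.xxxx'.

(0,0): Delta=2.0433 Bond=-45.2208
(1,0): Delta=0.0000 Bond=0.0000
(1,1): Delta=2.2549 Bond=-57.3883
V0=30.3827

The replicating-portfolio and risk-neutral prices coincide; use p* = (1.07−0.64)/(1.15−0.64) = 0.8431 for the latter.
Payoff layer (t=2): V(2,0)=0.0000, V(2,1)=0.0000, V(2,2)=48.9325
Node (1,0) S=23.6800: V=(p*·0.0000+(1−p*)·0.0000)/1.07=0.0000; Δ=(0.0000−0.0000)/(27.2320−15.1552)=0.0000; B=V−Δ·S=0.0000
Node (1,1) S=42.5500: V=(p*·48.9325+(1−p*)·0.0000)/1.07=38.5578; Δ=(48.9325−0.0000)/(48.9325−27.2320)=2.2549; B=V−Δ·S=-57.3883
Node (0,0) S=37.0000: V=(p*·38.5578+(1−p*)·0.0000)/1.07=30.3827; Δ=(38.5578−0.0000)/(42.5500−23.6800)=2.0433; B=V−Δ·S=-45.2208
The time-0 hedge costs 30.3827, which is the no-arbitrage price.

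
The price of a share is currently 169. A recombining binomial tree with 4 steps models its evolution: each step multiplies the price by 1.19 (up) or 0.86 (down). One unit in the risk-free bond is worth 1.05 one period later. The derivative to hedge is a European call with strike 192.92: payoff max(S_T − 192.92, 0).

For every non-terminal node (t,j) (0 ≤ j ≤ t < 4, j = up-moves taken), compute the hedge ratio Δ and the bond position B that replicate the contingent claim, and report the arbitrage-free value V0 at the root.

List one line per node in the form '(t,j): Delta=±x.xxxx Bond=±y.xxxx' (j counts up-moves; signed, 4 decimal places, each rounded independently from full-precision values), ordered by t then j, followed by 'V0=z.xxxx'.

Under the risk-neutral measure, an up-move has probability p* = (R−d)/(u−d) = 0.5758 and values discount at R = 1.05.
Payoff layer (t=4): V(4,0)=0.0000, V(4,1)=0.0000, V(4,2)=0.0000, V(4,3)=52.0010, V(4,4)=145.9823
(3,0): S=107.4935. Δ = (V_up−V_dn)/(S_up−S_dn) = (0.0000−0.0000)/(127.9172−92.4444) = 0.0000. V = [p*·0.0000 + (1−p*)·0.0000]/1.05 = 0.0000. B = V − Δ·S = 0.0000.
(3,1): S=148.7410. Δ = (V_up−V_dn)/(S_up−S_dn) = (0.0000−0.0000)/(177.0017−127.9172) = 0.0000. V = [p*·0.0000 + (1−p*)·0.0000]/1.05 = 0.0000. B = V − Δ·S = 0.0000.
(3,2): S=205.8160. Δ = (V_up−V_dn)/(S_up−S_dn) = (52.0010−0.0000)/(244.9210−177.0017) = 0.7656. V = [p*·52.0010 + (1−p*)·0.0000]/1.05 = 28.5143. B = V − Δ·S = -129.0646.
(3,3): S=284.7919. Δ = (V_up−V_dn)/(S_up−S_dn) = (145.9823−52.0010)/(338.9023−244.9210) = 1.0000. V = [p*·145.9823 + (1−p*)·52.0010]/1.05 = 101.0585. B = V − Δ·S = -183.7333.
(2,0): S=124.9924. Δ = (V_up−V_dn)/(S_up−S_dn) = (0.0000−0.0000)/(148.7410−107.4935) = 0.0000. V = [p*·0.0000 + (1−p*)·0.0000]/1.05 = 0.0000. B = V − Δ·S = 0.0000.
(2,1): S=172.9546. Δ = (V_up−V_dn)/(S_up−S_dn) = (28.5143−0.0000)/(205.8160−148.7410) = 0.4996. V = [p*·28.5143 + (1−p*)·0.0000]/1.05 = 15.6355. B = V − Δ·S = -70.7713.
(2,2): S=239.3209. Δ = (V_up−V_dn)/(S_up−S_dn) = (101.0585−28.5143)/(284.7919−205.8160) = 0.9186. V = [p*·101.0585 + (1−p*)·28.5143]/1.05 = 66.9354. B = V − Δ·S = -152.8957.
(1,0): S=145.3400. Δ = (V_up−V_dn)/(S_up−S_dn) = (15.6355−0.0000)/(172.9546−124.9924) = 0.3260. V = [p*·15.6355 + (1−p*)·0.0000]/1.05 = 8.5736. B = V − Δ·S = -38.8068.
(1,1): S=201.1100. Δ = (V_up−V_dn)/(S_up−S_dn) = (66.9354−15.6355)/(239.3209−172.9546) = 0.7730. V = [p*·66.9354 + (1−p*)·15.6355]/1.05 = 43.0208. B = V − Δ·S = -112.4334.
(0,0): S=169.0000. Δ = (V_up−V_dn)/(S_up−S_dn) = (43.0208−8.5736)/(201.1100−145.3400) = 0.6177. V = [p*·43.0208 + (1−p*)·8.5736]/1.05 = 27.0541. B = V − Δ·S = -77.3313.
Each (Δ,B) replicates both successor values, so the strategy is self-financing and V0 is arbitrage-free.

(0,0): Delta=0.6177 Bond=-77.3313
(1,0): Delta=0.3260 Bond=-38.8068
(1,1): Delta=0.7730 Bond=-112.4334
(2,0): Delta=0.0000 Bond=0.0000
(2,1): Delta=0.4996 Bond=-70.7713
(2,2): Delta=0.9186 Bond=-152.8957
(3,0): Delta=0.0000 Bond=0.0000
(3,1): Delta=0.0000 Bond=0.0000
(3,2): Delta=0.7656 Bond=-129.0646
(3,3): Delta=1.0000 Bond=-183.7333
V0=27.0541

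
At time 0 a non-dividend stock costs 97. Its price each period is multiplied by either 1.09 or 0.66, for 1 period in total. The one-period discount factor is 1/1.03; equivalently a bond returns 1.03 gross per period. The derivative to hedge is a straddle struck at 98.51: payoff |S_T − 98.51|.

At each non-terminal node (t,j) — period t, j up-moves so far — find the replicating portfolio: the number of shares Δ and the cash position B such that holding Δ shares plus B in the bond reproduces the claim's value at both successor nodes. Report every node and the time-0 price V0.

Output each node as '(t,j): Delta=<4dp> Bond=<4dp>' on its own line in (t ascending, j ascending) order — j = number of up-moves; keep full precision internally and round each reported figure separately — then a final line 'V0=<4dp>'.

(0,0): Delta=-0.6538 Bond=74.1226
V0=10.7040

No-arbitrage ⇒ martingale measure with p* = (R−d)/(u−d) = 0.8605.
At expiry t=1: V(1,0)=34.4900, V(1,1)=7.2200
(0,0): S=97.0000. Δ = (V_up−V_dn)/(S_up−S_dn) = (7.2200−34.4900)/(105.7300−64.0200) = -0.6538. V = [p*·7.2200 + (1−p*)·34.4900]/1.03 = 10.7040. B = V − Δ·S = 74.1226.
The time-0 hedge costs 10.7040, which is the no-arbitrage price.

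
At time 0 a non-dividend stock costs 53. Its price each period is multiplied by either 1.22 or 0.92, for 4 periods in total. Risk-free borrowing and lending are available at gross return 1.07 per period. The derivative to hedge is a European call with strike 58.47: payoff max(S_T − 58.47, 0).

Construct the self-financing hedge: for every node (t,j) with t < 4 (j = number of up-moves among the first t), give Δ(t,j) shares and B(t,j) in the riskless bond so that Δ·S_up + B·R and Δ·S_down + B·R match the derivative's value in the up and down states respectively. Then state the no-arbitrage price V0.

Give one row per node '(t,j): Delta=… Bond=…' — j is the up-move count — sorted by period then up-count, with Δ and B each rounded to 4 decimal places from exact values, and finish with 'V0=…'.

Risk-neutral probability p* = (R−d)/(u−d) = (1.07−0.92)/(1.22−0.92) = 0.5000.
At expiry t=4: V(4,0)=0.0000, V(4,1)=0.0000, V(4,2)=8.2984, V(4,3)=30.0707, V(4,4)=58.9427
  t=3,j=0: stock 41.2705 → up 50.3500 (V=0.0000), down 37.9688 (V=0.0000). Price 0.0000; hedge Δ=0.0000, bond B=0.0000.
  t=3,j=1: stock 54.7282 → up 66.7684 (V=8.2984), down 50.3500 (V=0.0000). Price 3.8778; hedge Δ=0.5054, bond B=-23.7837.
  t=3,j=2: stock 72.5744 → up 88.5407 (V=30.0707), down 66.7684 (V=8.2984). Price 17.9295; hedge Δ=1.0000, bond B=-54.6449.
  t=3,j=3: stock 96.2399 → up 117.4127 (V=58.9427), down 88.5407 (V=30.0707). Price 41.5951; hedge Δ=1.0000, bond B=-54.6449.
  t=2,j=0: stock 44.8592 → up 54.7282 (V=3.8778), down 41.2705 (V=0.0000). Price 1.8120; hedge Δ=0.2881, bond B=-11.1139.
  t=2,j=1: stock 59.4872 → up 72.5744 (V=17.9295), down 54.7282 (V=3.8778). Price 10.1903; hedge Δ=0.7874, bond B=-36.6488.
  t=2,j=2: stock 78.8852 → up 96.2399 (V=41.5951), down 72.5744 (V=17.9295). Price 27.8152; hedge Δ=1.0000, bond B=-51.0700.
  t=1,j=0: stock 48.7600 → up 59.4872 (V=10.1903), down 44.8592 (V=1.8120). Price 5.6086; hedge Δ=0.5728, bond B=-22.3190.
  t=1,j=1: stock 64.6600 → up 78.8852 (V=27.8152), down 59.4872 (V=10.1903). Price 17.7596; hedge Δ=0.9086, bond B=-40.9901.
  t=0,j=0: stock 53.0000 → up 64.6600 (V=17.7596), down 48.7600 (V=5.6086). Price 10.9197; hedge Δ=0.7642, bond B=-29.5837.
Self-financing check: at every node Δ·S+B equals the discounted successor values.

(0,0): Delta=0.7642 Bond=-29.5837
(1,0): Delta=0.5728 Bond=-22.3190
(1,1): Delta=0.9086 Bond=-40.9901
(2,0): Delta=0.2881 Bond=-11.1139
(2,1): Delta=0.7874 Bond=-36.6488
(2,2): Delta=1.0000 Bond=-51.0700
(3,0): Delta=0.0000 Bond=0.0000
(3,1): Delta=0.5054 Bond=-23.7837
(3,2): Delta=1.0000 Bond=-54.6449
(3,3): Delta=1.0000 Bond=-54.6449
V0=10.9197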